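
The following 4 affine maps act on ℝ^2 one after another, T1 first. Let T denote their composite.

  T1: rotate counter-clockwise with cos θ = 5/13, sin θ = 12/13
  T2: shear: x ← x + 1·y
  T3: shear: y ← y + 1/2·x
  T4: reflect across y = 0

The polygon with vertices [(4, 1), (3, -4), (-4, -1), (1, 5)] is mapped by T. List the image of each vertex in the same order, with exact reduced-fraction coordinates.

image vertices: (61/13, -167/26), (79/13, -111/26), (-61/13, 167/26), (-18/13, -28/13)

T1 rotate counter-clockwise with cos θ = 5/13, sin θ = 12/13: (4, 1) → (8/13, 53/13); (3, -4) → (63/13, 16/13); (-4, -1) → (-8/13, -53/13); (1, 5) → (-55/13, 37/13)
T2 shear: x ← x + 1·y: (8/13, 53/13) → (61/13, 53/13); (63/13, 16/13) → (79/13, 16/13); (-8/13, -53/13) → (-61/13, -53/13); (-55/13, 37/13) → (-18/13, 37/13)
T3 shear: y ← y + 1/2·x: (61/13, 53/13) → (61/13, 167/26); (79/13, 16/13) → (79/13, 111/26); (-61/13, -53/13) → (-61/13, -167/26); (-18/13, 37/13) → (-18/13, 28/13)
T4 reflect across y = 0: (61/13, 167/26) → (61/13, -167/26); (79/13, 111/26) → (79/13, -111/26); (-61/13, -167/26) → (-61/13, 167/26); (-18/13, 28/13) → (-18/13, -28/13)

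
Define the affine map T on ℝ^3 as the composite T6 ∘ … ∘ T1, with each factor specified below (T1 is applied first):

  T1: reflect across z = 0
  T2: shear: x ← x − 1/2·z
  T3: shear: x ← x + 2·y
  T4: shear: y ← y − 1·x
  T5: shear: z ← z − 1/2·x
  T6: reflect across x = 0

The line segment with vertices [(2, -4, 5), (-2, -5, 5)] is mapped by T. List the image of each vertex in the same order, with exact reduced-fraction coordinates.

image vertices: (7/2, -1/2, -13/4), (19/2, 9/2, -1/4)

T1 reflect across z = 0: (2, -4, 5) → (2, -4, -5); (-2, -5, 5) → (-2, -5, -5)
T2 shear: x ← x − 1/2·z: (2, -4, -5) → (9/2, -4, -5); (-2, -5, -5) → (1/2, -5, -5)
T3 shear: x ← x + 2·y: (9/2, -4, -5) → (-7/2, -4, -5); (1/2, -5, -5) → (-19/2, -5, -5)
T4 shear: y ← y − 1·x: (-7/2, -4, -5) → (-7/2, -1/2, -5); (-19/2, -5, -5) → (-19/2, 9/2, -5)
T5 shear: z ← z − 1/2·x: (-7/2, -1/2, -5) → (-7/2, -1/2, -13/4); (-19/2, 9/2, -5) → (-19/2, 9/2, -1/4)
T6 reflect across x = 0: (-7/2, -1/2, -13/4) → (7/2, -1/2, -13/4); (-19/2, 9/2, -1/4) → (19/2, 9/2, -1/4)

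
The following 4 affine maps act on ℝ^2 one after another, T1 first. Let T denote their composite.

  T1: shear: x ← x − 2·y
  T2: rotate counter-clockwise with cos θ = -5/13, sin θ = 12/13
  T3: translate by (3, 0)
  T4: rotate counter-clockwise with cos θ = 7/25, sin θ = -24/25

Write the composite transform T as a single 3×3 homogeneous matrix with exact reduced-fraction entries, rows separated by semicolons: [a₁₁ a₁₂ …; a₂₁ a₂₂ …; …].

T = [253/325 -142/65 21/25; 204/325 -31/65 -72/25; 0 0 1]

T1 = [1 -2 0; 0 1 0; 0 0 1]
T2·T1 = [-5/13 -2/13 0; 12/13 -29/13 0; 0 0 1]
T3·…·T1 = [-5/13 -2/13 3; 12/13 -29/13 0; 0 0 1]
T4·…·T1 = [253/325 -142/65 21/25; 204/325 -31/65 -72/25; 0 0 1]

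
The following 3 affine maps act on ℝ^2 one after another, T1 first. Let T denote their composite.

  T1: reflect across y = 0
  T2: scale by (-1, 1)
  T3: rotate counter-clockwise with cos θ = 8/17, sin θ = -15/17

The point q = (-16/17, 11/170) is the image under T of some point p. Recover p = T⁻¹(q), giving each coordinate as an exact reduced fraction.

p = (1/2, 4/5)

T1 = [1 0 0; 0 -1 0; 0 0 1]
T2·T1 = [-1 0 0; 0 -1 0; 0 0 1]
T3·…·T1 = [-8/17 -15/17 0; 15/17 -8/17 0; 0 0 1]
det M = 1; M⁻¹ = [-8/17 15/17 0; -15/17 -8/17 0; 0 0 1]
M⁻¹ · (-16/17, 11/170)ᵀ = (1/2, 4/5)ᵀ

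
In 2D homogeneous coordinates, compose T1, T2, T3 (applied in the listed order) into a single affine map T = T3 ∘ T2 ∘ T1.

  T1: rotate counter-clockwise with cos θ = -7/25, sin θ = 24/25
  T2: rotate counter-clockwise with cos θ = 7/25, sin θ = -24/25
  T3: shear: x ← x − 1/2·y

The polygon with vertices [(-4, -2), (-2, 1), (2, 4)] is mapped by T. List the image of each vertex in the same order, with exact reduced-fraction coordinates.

image vertices: (-237/625, -2398/625), (-527/250, -29/125), (-336/125, 556/125)

T1 rotate counter-clockwise with cos θ = -7/25, sin θ = 24/25: (-4, -2) → (76/25, -82/25); (-2, 1) → (-2/5, -11/5); (2, 4) → (-22/5, 4/5)
T2 rotate counter-clockwise with cos θ = 7/25, sin θ = -24/25: (76/25, -82/25) → (-1436/625, -2398/625); (-2/5, -11/5) → (-278/125, -29/125); (-22/5, 4/5) → (-58/125, 556/125)
T3 shear: x ← x − 1/2·y: (-1436/625, -2398/625) → (-237/625, -2398/625); (-278/125, -29/125) → (-527/250, -29/125); (-58/125, 556/125) → (-336/125, 556/125)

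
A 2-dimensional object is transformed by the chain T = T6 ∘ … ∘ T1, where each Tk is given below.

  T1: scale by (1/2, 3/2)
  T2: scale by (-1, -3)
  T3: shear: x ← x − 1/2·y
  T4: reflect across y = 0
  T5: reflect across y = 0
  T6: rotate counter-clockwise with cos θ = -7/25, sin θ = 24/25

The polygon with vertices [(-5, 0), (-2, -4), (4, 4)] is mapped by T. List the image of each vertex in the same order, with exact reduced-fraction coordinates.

T1 scale by (1/2, 3/2): (-5, 0) → (-5/2, 0); (-2, -4) → (-1, -6); (4, 4) → (2, 6)
T2 scale by (-1, -3): (-5/2, 0) → (5/2, 0); (-1, -6) → (1, 18); (2, 6) → (-2, -18)
T3 shear: x ← x − 1/2·y: (5/2, 0) → (5/2, 0); (1, 18) → (-8, 18); (-2, -18) → (7, -18)
T4 reflect across y = 0: (5/2, 0) → (5/2, 0); (-8, 18) → (-8, -18); (7, -18) → (7, 18)
T5 reflect across y = 0: (5/2, 0) → (5/2, 0); (-8, -18) → (-8, 18); (7, 18) → (7, -18)
T6 rotate counter-clockwise with cos θ = -7/25, sin θ = 24/25: (5/2, 0) → (-7/10, 12/5); (-8, 18) → (-376/25, -318/25); (7, -18) → (383/25, 294/25)

image vertices: (-7/10, 12/5), (-376/25, -318/25), (383/25, 294/25)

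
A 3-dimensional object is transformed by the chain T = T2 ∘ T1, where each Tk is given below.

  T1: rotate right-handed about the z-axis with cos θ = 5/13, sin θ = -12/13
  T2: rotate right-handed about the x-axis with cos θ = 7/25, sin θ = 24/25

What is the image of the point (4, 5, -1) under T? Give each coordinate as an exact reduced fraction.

T(p) = (80/13, 151/325, -643/325)

T1 rotate right-handed about the z-axis with cos θ = 5/13, sin θ = -12/13: (4, 5, -1) → (80/13, -23/13, -1)
T2 rotate right-handed about the x-axis with cos θ = 7/25, sin θ = 24/25: (80/13, -23/13, -1) → (80/13, 151/325, -643/325)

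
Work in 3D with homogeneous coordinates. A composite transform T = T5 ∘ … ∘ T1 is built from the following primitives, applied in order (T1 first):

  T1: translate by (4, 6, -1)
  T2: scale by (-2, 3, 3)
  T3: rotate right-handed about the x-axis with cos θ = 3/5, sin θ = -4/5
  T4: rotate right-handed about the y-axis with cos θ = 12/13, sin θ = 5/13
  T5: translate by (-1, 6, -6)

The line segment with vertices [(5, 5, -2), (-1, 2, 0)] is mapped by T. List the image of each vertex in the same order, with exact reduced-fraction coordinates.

image vertices: (-388/13, 93/5, -1848/65), (-190/13, 18, -300/13)

T1 translate by (4, 6, -1): (5, 5, -2) → (9, 11, -3); (-1, 2, 0) → (3, 8, -1)
T2 scale by (-2, 3, 3): (9, 11, -3) → (-18, 33, -9); (3, 8, -1) → (-6, 24, -3)
T3 rotate right-handed about the x-axis with cos θ = 3/5, sin θ = -4/5: (-18, 33, -9) → (-18, 63/5, -159/5); (-6, 24, -3) → (-6, 12, -21)
T4 rotate right-handed about the y-axis with cos θ = 12/13, sin θ = 5/13: (-18, 63/5, -159/5) → (-375/13, 63/5, -1458/65); (-6, 12, -21) → (-177/13, 12, -222/13)
T5 translate by (-1, 6, -6): (-375/13, 63/5, -1458/65) → (-388/13, 93/5, -1848/65); (-177/13, 12, -222/13) → (-190/13, 18, -300/13)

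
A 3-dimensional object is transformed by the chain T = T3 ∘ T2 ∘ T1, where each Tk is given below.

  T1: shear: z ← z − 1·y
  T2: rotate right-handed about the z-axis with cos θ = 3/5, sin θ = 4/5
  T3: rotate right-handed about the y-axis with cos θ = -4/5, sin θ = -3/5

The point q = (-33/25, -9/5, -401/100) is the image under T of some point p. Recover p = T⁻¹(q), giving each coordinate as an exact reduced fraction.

T1 = [1 0 0 0; 0 1 0 0; 0 -1 1 0; 0 0 0 1]
T2·T1 = [3/5 -4/5 0 0; 4/5 3/5 0 0; 0 -1 1 0; 0 0 0 1]
T3·…·T1 = [-12/25 31/25 -3/5 0; 4/5 3/5 0 0; 9/25 8/25 -4/5 0; 0 0 0 1]
det M = 1; M⁻¹ = [-12/25 4/5 9/25 0; 16/25 3/5 -12/25 0; 1/25 3/5 -32/25 0; 0 0 0 1]
M⁻¹ · (-33/25, -9/5, -401/100)ᵀ = (-9/4, 0, 4)ᵀ

p = (-9/4, 0, 4)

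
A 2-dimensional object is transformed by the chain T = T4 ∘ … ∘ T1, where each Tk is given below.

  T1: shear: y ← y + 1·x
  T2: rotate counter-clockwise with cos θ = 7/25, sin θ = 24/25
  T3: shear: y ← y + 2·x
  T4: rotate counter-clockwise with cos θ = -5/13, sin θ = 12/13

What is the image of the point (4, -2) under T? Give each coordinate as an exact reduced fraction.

T1 shear: y ← y + 1·x: (4, -2) → (4, 2)
T2 rotate counter-clockwise with cos θ = 7/25, sin θ = 24/25: (4, 2) → (-4/5, 22/5)
T3 shear: y ← y + 2·x: (-4/5, 22/5) → (-4/5, 14/5)
T4 rotate counter-clockwise with cos θ = -5/13, sin θ = 12/13: (-4/5, 14/5) → (-148/65, -118/65)

T(p) = (-148/65, -118/65)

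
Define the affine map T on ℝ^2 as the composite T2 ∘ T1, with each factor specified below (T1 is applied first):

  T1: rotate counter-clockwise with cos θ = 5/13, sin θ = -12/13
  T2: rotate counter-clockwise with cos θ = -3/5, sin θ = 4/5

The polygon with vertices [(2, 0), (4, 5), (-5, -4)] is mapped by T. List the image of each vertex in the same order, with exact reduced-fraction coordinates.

T1 rotate counter-clockwise with cos θ = 5/13, sin θ = -12/13: (2, 0) → (10/13, -24/13); (4, 5) → (80/13, -23/13); (-5, -4) → (-73/13, 40/13)
T2 rotate counter-clockwise with cos θ = -3/5, sin θ = 4/5: (10/13, -24/13) → (66/65, 112/65); (80/13, -23/13) → (-148/65, 389/65); (-73/13, 40/13) → (59/65, -412/65)

image vertices: (66/65, 112/65), (-148/65, 389/65), (59/65, -412/65)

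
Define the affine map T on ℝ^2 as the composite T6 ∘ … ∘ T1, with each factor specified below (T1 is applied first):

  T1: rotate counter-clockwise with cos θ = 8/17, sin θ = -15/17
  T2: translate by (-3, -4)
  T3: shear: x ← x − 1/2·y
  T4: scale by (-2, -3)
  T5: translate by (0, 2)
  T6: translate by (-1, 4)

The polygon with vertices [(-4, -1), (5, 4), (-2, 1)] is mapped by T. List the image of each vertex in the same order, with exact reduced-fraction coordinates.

T1 rotate counter-clockwise with cos θ = 8/17, sin θ = -15/17: (-4, -1) → (-47/17, 52/17); (5, 4) → (100/17, -43/17); (-2, 1) → (-1/17, 38/17)
T2 translate by (-3, -4): (-47/17, 52/17) → (-98/17, -16/17); (100/17, -43/17) → (49/17, -111/17); (-1/17, 38/17) → (-52/17, -30/17)
T3 shear: x ← x − 1/2·y: (-98/17, -16/17) → (-90/17, -16/17); (49/17, -111/17) → (209/34, -111/17); (-52/17, -30/17) → (-37/17, -30/17)
T4 scale by (-2, -3): (-90/17, -16/17) → (180/17, 48/17); (209/34, -111/17) → (-209/17, 333/17); (-37/17, -30/17) → (74/17, 90/17)
T5 translate by (0, 2): (180/17, 48/17) → (180/17, 82/17); (-209/17, 333/17) → (-209/17, 367/17); (74/17, 90/17) → (74/17, 124/17)
T6 translate by (-1, 4): (180/17, 82/17) → (163/17, 150/17); (-209/17, 367/17) → (-226/17, 435/17); (74/17, 124/17) → (57/17, 192/17)

image vertices: (163/17, 150/17), (-226/17, 435/17), (57/17, 192/17)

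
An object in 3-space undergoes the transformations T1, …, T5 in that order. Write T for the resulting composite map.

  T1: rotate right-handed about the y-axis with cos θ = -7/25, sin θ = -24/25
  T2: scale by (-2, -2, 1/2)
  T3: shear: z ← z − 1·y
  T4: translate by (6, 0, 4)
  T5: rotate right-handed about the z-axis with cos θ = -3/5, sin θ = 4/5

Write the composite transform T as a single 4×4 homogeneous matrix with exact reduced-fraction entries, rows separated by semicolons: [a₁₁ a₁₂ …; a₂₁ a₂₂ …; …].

T1 = [-7/25 0 -24/25 0; 0 1 0 0; 24/25 0 -7/25 0; 0 0 0 1]
T2·T1 = [14/25 0 48/25 0; 0 -2 0 0; 12/25 0 -7/50 0; 0 0 0 1]
T3·…·T1 = [14/25 0 48/25 0; 0 -2 0 0; 12/25 2 -7/50 0; 0 0 0 1]
T4·…·T1 = [14/25 0 48/25 6; 0 -2 0 0; 12/25 2 -7/50 4; 0 0 0 1]
T5·…·T1 = [-42/125 8/5 -144/125 -18/5; 56/125 6/5 192/125 24/5; 12/25 2 -7/50 4; 0 0 0 1]

T = [-42/125 8/5 -144/125 -18/5; 56/125 6/5 192/125 24/5; 12/25 2 -7/50 4; 0 0 0 1]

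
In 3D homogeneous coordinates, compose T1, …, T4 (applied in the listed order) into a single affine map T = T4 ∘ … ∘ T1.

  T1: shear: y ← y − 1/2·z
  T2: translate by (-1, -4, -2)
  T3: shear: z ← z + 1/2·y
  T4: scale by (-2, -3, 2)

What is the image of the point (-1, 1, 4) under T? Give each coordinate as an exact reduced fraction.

T1 shear: y ← y − 1/2·z: (-1, 1, 4) → (-1, -1, 4)
T2 translate by (-1, -4, -2): (-1, -1, 4) → (-2, -5, 2)
T3 shear: z ← z + 1/2·y: (-2, -5, 2) → (-2, -5, -1/2)
T4 scale by (-2, -3, 2): (-2, -5, -1/2) → (4, 15, -1)

T(p) = (4, 15, -1)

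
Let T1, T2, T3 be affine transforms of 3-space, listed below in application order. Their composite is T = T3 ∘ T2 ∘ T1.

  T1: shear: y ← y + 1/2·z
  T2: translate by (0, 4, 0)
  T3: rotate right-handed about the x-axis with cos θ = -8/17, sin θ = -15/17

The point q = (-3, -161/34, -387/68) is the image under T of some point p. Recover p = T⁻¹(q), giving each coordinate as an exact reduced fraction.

p = (-3, 4, -3/2)

T1 = [1 0 0 0; 0 1 1/2 0; 0 0 1 0; 0 0 0 1]
T2·T1 = [1 0 0 0; 0 1 1/2 4; 0 0 1 0; 0 0 0 1]
T3·…·T1 = [1 0 0 0; 0 -8/17 11/17 -32/17; 0 -15/17 -31/34 -60/17; 0 0 0 1]
det M = 1; M⁻¹ = [1 0 0 0; 0 -31/34 -11/17 -4; 0 15/17 -8/17 0; 0 0 0 1]
M⁻¹ · (-3, -161/34, -387/68)ᵀ = (-3, 4, -3/2)ᵀ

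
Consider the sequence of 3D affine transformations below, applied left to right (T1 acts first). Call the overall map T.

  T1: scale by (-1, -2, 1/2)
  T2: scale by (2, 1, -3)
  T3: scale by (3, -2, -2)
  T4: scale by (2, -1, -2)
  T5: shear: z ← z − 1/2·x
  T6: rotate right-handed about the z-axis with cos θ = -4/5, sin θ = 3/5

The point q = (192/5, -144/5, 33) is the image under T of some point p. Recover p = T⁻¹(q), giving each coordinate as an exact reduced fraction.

p = (4, 0, -3/2)

T1 = [-1 0 0 0; 0 -2 0 0; 0 0 1/2 0; 0 0 0 1]
T2·T1 = [-2 0 0 0; 0 -2 0 0; 0 0 -3/2 0; 0 0 0 1]
T3·…·T1 = [-6 0 0 0; 0 4 0 0; 0 0 3 0; 0 0 0 1]
T4·…·T1 = [-12 0 0 0; 0 -4 0 0; 0 0 -6 0; 0 0 0 1]
T5·…·T1 = [-12 0 0 0; 0 -4 0 0; 6 0 -6 0; 0 0 0 1]
T6·…·T1 = [48/5 12/5 0 0; -36/5 16/5 0 0; 6 0 -6 0; 0 0 0 1]
det M = -288; M⁻¹ = [1/15 -1/20 0 0; 3/20 1/5 0 0; 1/15 -1/20 -1/6 0; 0 0 0 1]
M⁻¹ · (192/5, -144/5, 33)ᵀ = (4, 0, -3/2)ᵀ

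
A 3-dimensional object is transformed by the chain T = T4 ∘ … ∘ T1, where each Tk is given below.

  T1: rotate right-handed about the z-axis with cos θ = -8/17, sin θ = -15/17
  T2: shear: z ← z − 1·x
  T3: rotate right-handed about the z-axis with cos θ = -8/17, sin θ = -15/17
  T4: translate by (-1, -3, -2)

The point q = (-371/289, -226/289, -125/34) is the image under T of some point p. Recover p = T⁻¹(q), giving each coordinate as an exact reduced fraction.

p = (2, -1, -7/2)

T1 = [-8/17 15/17 0 0; -15/17 -8/17 0 0; 0 0 1 0; 0 0 0 1]
T2·T1 = [-8/17 15/17 0 0; -15/17 -8/17 0 0; 8/17 -15/17 1 0; 0 0 0 1]
T3·…·T1 = [-161/289 -240/289 0 0; 240/289 -161/289 0 0; 8/17 -15/17 1 0; 0 0 0 1]
T4·…·T1 = [-161/289 -240/289 0 -1; 240/289 -161/289 0 -3; 8/17 -15/17 1 -2; 0 0 0 1]
det M = 1; M⁻¹ = [-161/289 240/289 0 559/289; -240/289 -161/289 0 -723/289; -8/17 -15/17 1 -19/17; 0 0 0 1]
M⁻¹ · (-371/289, -226/289, -125/34)ᵀ = (2, -1, -7/2)ᵀ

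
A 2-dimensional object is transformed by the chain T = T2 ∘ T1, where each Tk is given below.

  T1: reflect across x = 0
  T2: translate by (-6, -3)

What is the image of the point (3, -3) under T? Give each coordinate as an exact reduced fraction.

T(p) = (-9, -6)

T1 reflect across x = 0: (3, -3) → (-3, -3)
T2 translate by (-6, -3): (-3, -3) → (-9, -6)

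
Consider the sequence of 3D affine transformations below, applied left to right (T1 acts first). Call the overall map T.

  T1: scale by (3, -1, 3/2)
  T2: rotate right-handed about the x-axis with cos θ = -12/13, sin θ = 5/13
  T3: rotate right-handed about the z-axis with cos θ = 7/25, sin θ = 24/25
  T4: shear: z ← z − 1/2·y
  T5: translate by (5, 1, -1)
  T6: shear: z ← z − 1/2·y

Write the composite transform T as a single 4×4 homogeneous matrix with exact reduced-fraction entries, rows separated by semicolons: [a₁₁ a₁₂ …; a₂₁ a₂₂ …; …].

T = [21/25 -288/325 36/65 5; 72/25 84/325 -21/130 1; -72/25 -209/325 -159/130 -3/2; 0 0 0 1]

T1 = [3 0 0 0; 0 -1 0 0; 0 0 3/2 0; 0 0 0 1]
T2·T1 = [3 0 0 0; 0 12/13 -15/26 0; 0 -5/13 -18/13 0; 0 0 0 1]
T3·…·T1 = [21/25 -288/325 36/65 0; 72/25 84/325 -21/130 0; 0 -5/13 -18/13 0; 0 0 0 1]
T4·…·T1 = [21/25 -288/325 36/65 0; 72/25 84/325 -21/130 0; -36/25 -167/325 -339/260 0; 0 0 0 1]
T5·…·T1 = [21/25 -288/325 36/65 5; 72/25 84/325 -21/130 1; -36/25 -167/325 -339/260 -1; 0 0 0 1]
T6·…·T1 = [21/25 -288/325 36/65 5; 72/25 84/325 -21/130 1; -72/25 -209/325 -159/130 -3/2; 0 0 0 1]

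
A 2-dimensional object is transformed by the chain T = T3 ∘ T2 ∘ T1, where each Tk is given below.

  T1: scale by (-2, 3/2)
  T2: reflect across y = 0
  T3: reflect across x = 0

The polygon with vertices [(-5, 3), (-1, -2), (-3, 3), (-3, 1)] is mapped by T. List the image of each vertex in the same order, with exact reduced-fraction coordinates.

image vertices: (-10, -9/2), (-2, 3), (-6, -9/2), (-6, -3/2)

T1 scale by (-2, 3/2): (-5, 3) → (10, 9/2); (-1, -2) → (2, -3); (-3, 3) → (6, 9/2); (-3, 1) → (6, 3/2)
T2 reflect across y = 0: (10, 9/2) → (10, -9/2); (2, -3) → (2, 3); (6, 9/2) → (6, -9/2); (6, 3/2) → (6, -3/2)
T3 reflect across x = 0: (10, -9/2) → (-10, -9/2); (2, 3) → (-2, 3); (6, -9/2) → (-6, -9/2); (6, -3/2) → (-6, -3/2)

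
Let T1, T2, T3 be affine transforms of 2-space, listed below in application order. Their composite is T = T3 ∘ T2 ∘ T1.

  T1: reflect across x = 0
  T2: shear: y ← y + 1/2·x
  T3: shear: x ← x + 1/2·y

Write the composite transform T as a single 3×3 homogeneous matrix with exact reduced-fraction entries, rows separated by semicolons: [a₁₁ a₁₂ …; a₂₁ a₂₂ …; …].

T1 = [-1 0 0; 0 1 0; 0 0 1]
T2·T1 = [-1 0 0; -1/2 1 0; 0 0 1]
T3·…·T1 = [-5/4 1/2 0; -1/2 1 0; 0 0 1]

T = [-5/4 1/2 0; -1/2 1 0; 0 0 1]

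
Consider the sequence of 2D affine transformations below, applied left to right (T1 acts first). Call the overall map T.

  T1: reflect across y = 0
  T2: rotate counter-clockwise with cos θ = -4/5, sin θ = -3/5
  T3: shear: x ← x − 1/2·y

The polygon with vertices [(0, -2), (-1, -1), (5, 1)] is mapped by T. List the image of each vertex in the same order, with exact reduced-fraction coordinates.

image vertices: (2, -8/5), (3/2, -1/5), (-7/2, -11/5)

T1 reflect across y = 0: (0, -2) → (0, 2); (-1, -1) → (-1, 1); (5, 1) → (5, -1)
T2 rotate counter-clockwise with cos θ = -4/5, sin θ = -3/5: (0, 2) → (6/5, -8/5); (-1, 1) → (7/5, -1/5); (5, -1) → (-23/5, -11/5)
T3 shear: x ← x − 1/2·y: (6/5, -8/5) → (2, -8/5); (7/5, -1/5) → (3/2, -1/5); (-23/5, -11/5) → (-7/2, -11/5)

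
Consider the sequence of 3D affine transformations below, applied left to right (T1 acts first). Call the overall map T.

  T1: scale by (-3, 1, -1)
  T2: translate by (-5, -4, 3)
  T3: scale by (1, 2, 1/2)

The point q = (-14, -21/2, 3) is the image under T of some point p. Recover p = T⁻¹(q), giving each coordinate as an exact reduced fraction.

p = (3, -5/4, -3)

T1 = [-3 0 0 0; 0 1 0 0; 0 0 -1 0; 0 0 0 1]
T2·T1 = [-3 0 0 -5; 0 1 0 -4; 0 0 -1 3; 0 0 0 1]
T3·…·T1 = [-3 0 0 -5; 0 2 0 -8; 0 0 -1/2 3/2; 0 0 0 1]
det M = 3; M⁻¹ = [-1/3 0 0 -5/3; 0 1/2 0 4; 0 0 -2 3; 0 0 0 1]
M⁻¹ · (-14, -21/2, 3)ᵀ = (3, -5/4, -3)ᵀ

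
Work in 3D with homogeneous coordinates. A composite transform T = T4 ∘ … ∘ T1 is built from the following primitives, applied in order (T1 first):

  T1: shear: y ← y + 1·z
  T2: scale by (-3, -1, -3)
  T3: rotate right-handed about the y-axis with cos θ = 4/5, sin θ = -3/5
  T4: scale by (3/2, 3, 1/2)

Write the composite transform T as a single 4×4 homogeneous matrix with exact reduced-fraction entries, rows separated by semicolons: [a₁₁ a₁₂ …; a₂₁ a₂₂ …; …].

T = [-18/5 0 27/10 0; 0 -3 -3 0; -9/10 0 -6/5 0; 0 0 0 1]

T1 = [1 0 0 0; 0 1 1 0; 0 0 1 0; 0 0 0 1]
T2·T1 = [-3 0 0 0; 0 -1 -1 0; 0 0 -3 0; 0 0 0 1]
T3·…·T1 = [-12/5 0 9/5 0; 0 -1 -1 0; -9/5 0 -12/5 0; 0 0 0 1]
T4·…·T1 = [-18/5 0 27/10 0; 0 -3 -3 0; -9/10 0 -6/5 0; 0 0 0 1]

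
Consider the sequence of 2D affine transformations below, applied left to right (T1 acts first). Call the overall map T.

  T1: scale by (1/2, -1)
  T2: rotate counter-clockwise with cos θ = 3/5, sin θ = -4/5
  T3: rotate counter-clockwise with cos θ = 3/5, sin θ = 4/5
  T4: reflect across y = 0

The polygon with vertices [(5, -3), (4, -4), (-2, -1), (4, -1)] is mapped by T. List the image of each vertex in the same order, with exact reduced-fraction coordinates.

T1 scale by (1/2, -1): (5, -3) → (5/2, 3); (4, -4) → (2, 4); (-2, -1) → (-1, 1); (4, -1) → (2, 1)
T2 rotate counter-clockwise with cos θ = 3/5, sin θ = -4/5: (5/2, 3) → (39/10, -1/5); (2, 4) → (22/5, 4/5); (-1, 1) → (1/5, 7/5); (2, 1) → (2, -1)
T3 rotate counter-clockwise with cos θ = 3/5, sin θ = 4/5: (39/10, -1/5) → (5/2, 3); (22/5, 4/5) → (2, 4); (1/5, 7/5) → (-1, 1); (2, -1) → (2, 1)
T4 reflect across y = 0: (5/2, 3) → (5/2, -3); (2, 4) → (2, -4); (-1, 1) → (-1, -1); (2, 1) → (2, -1)

image vertices: (5/2, -3), (2, -4), (-1, -1), (2, -1)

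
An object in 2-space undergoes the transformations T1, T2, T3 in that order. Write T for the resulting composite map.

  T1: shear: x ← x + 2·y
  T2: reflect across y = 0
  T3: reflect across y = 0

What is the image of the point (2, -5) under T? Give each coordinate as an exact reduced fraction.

T(p) = (-8, -5)

T1 shear: x ← x + 2·y: (2, -5) → (-8, -5)
T2 reflect across y = 0: (-8, -5) → (-8, 5)
T3 reflect across y = 0: (-8, 5) → (-8, -5)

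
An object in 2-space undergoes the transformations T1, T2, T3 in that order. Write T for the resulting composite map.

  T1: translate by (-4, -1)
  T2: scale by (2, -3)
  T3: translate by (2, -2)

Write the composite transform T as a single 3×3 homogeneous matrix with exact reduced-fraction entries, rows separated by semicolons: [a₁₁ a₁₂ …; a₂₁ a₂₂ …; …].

T = [2 0 -6; 0 -3 1; 0 0 1]

T1 = [1 0 -4; 0 1 -1; 0 0 1]
T2·T1 = [2 0 -8; 0 -3 3; 0 0 1]
T3·…·T1 = [2 0 -6; 0 -3 1; 0 0 1]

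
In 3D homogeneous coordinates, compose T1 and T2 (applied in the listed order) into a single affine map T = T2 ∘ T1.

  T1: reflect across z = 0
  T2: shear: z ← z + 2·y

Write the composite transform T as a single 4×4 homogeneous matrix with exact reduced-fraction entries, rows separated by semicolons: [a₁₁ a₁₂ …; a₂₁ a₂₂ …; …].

T1 = [1 0 0 0; 0 1 0 0; 0 0 -1 0; 0 0 0 1]
T2·T1 = [1 0 0 0; 0 1 0 0; 0 2 -1 0; 0 0 0 1]

T = [1 0 0 0; 0 1 0 0; 0 2 -1 0; 0 0 0 1]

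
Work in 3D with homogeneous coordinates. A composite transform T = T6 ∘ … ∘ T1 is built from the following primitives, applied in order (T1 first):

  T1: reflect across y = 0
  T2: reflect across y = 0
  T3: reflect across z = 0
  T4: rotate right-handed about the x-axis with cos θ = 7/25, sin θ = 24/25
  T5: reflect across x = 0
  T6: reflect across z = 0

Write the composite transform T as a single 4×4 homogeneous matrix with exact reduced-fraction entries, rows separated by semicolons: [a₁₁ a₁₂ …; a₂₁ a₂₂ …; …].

T = [-1 0 0 0; 0 7/25 24/25 0; 0 -24/25 7/25 0; 0 0 0 1]

T1 = [1 0 0 0; 0 -1 0 0; 0 0 1 0; 0 0 0 1]
T2·T1 = [1 0 0 0; 0 1 0 0; 0 0 1 0; 0 0 0 1]
T3·…·T1 = [1 0 0 0; 0 1 0 0; 0 0 -1 0; 0 0 0 1]
T4·…·T1 = [1 0 0 0; 0 7/25 24/25 0; 0 24/25 -7/25 0; 0 0 0 1]
T5·…·T1 = [-1 0 0 0; 0 7/25 24/25 0; 0 24/25 -7/25 0; 0 0 0 1]
T6·…·T1 = [-1 0 0 0; 0 7/25 24/25 0; 0 -24/25 7/25 0; 0 0 0 1]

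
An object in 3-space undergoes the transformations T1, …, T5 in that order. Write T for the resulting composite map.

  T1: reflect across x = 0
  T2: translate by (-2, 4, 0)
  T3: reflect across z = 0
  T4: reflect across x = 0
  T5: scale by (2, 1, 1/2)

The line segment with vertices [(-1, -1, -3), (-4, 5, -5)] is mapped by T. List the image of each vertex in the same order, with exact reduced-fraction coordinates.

T1 reflect across x = 0: (-1, -1, -3) → (1, -1, -3); (-4, 5, -5) → (4, 5, -5)
T2 translate by (-2, 4, 0): (1, -1, -3) → (-1, 3, -3); (4, 5, -5) → (2, 9, -5)
T3 reflect across z = 0: (-1, 3, -3) → (-1, 3, 3); (2, 9, -5) → (2, 9, 5)
T4 reflect across x = 0: (-1, 3, 3) → (1, 3, 3); (2, 9, 5) → (-2, 9, 5)
T5 scale by (2, 1, 1/2): (1, 3, 3) → (2, 3, 3/2); (-2, 9, 5) → (-4, 9, 5/2)

image vertices: (2, 3, 3/2), (-4, 9, 5/2)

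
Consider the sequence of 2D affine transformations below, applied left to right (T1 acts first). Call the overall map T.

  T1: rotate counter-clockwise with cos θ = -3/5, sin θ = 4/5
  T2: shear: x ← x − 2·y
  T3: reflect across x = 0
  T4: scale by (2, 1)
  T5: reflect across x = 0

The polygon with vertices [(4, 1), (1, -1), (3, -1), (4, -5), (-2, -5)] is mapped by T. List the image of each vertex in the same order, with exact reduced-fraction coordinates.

image vertices: (-84/5, 13/5), (-26/5, 7/5), (-14, 3), (-108/5, 31/5), (24/5, 7/5)

T1 rotate counter-clockwise with cos θ = -3/5, sin θ = 4/5: (4, 1) → (-16/5, 13/5); (1, -1) → (1/5, 7/5); (3, -1) → (-1, 3); (4, -5) → (8/5, 31/5); (-2, -5) → (26/5, 7/5)
T2 shear: x ← x − 2·y: (-16/5, 13/5) → (-42/5, 13/5); (1/5, 7/5) → (-13/5, 7/5); (-1, 3) → (-7, 3); (8/5, 31/5) → (-54/5, 31/5); (26/5, 7/5) → (12/5, 7/5)
T3 reflect across x = 0: (-42/5, 13/5) → (42/5, 13/5); (-13/5, 7/5) → (13/5, 7/5); (-7, 3) → (7, 3); (-54/5, 31/5) → (54/5, 31/5); (12/5, 7/5) → (-12/5, 7/5)
T4 scale by (2, 1): (42/5, 13/5) → (84/5, 13/5); (13/5, 7/5) → (26/5, 7/5); (7, 3) → (14, 3); (54/5, 31/5) → (108/5, 31/5); (-12/5, 7/5) → (-24/5, 7/5)
T5 reflect across x = 0: (84/5, 13/5) → (-84/5, 13/5); (26/5, 7/5) → (-26/5, 7/5); (14, 3) → (-14, 3); (108/5, 31/5) → (-108/5, 31/5); (-24/5, 7/5) → (24/5, 7/5)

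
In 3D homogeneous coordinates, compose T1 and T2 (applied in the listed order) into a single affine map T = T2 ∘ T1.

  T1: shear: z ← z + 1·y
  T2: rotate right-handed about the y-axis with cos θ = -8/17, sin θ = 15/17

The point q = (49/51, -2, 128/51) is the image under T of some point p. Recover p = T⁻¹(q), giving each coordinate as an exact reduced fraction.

T1 = [1 0 0 0; 0 1 0 0; 0 1 1 0; 0 0 0 1]
T2·T1 = [-8/17 15/17 15/17 0; 0 1 0 0; -15/17 -8/17 -8/17 0; 0 0 0 1]
det M = 1; M⁻¹ = [-8/17 0 -15/17 0; 0 1 0 0; 15/17 -1 -8/17 0; 0 0 0 1]
M⁻¹ · (49/51, -2, 128/51)ᵀ = (-8/3, -2, 5/3)ᵀ

p = (-8/3, -2, 5/3)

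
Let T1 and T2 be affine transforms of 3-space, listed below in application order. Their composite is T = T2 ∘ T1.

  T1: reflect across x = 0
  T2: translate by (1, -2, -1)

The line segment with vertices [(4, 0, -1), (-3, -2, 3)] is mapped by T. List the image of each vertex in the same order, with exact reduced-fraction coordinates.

image vertices: (-3, -2, -2), (4, -4, 2)

T1 reflect across x = 0: (4, 0, -1) → (-4, 0, -1); (-3, -2, 3) → (3, -2, 3)
T2 translate by (1, -2, -1): (-4, 0, -1) → (-3, -2, -2); (3, -2, 3) → (4, -4, 2)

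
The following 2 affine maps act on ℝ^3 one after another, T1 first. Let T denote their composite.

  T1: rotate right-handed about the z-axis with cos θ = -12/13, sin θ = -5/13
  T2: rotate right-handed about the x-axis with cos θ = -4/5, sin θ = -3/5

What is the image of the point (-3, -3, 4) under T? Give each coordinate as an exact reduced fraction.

T(p) = (21/13, -48/65, -361/65)

T1 rotate right-handed about the z-axis with cos θ = -12/13, sin θ = -5/13: (-3, -3, 4) → (21/13, 51/13, 4)
T2 rotate right-handed about the x-axis with cos θ = -4/5, sin θ = -3/5: (21/13, 51/13, 4) → (21/13, -48/65, -361/65)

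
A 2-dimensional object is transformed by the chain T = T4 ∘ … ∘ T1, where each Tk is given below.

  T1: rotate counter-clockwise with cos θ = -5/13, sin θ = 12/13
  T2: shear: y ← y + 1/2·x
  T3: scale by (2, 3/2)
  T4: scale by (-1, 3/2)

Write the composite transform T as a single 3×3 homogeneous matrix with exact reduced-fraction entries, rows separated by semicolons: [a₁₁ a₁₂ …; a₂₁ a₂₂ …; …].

T = [10/13 24/13 0; 171/104 -99/52 0; 0 0 1]

T1 = [-5/13 -12/13 0; 12/13 -5/13 0; 0 0 1]
T2·T1 = [-5/13 -12/13 0; 19/26 -11/13 0; 0 0 1]
T3·…·T1 = [-10/13 -24/13 0; 57/52 -33/26 0; 0 0 1]
T4·…·T1 = [10/13 24/13 0; 171/104 -99/52 0; 0 0 1]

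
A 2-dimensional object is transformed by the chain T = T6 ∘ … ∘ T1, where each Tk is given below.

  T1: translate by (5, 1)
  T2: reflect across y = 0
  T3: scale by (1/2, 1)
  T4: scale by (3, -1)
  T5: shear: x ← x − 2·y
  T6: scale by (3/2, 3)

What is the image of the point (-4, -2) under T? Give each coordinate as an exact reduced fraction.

T(p) = (21/4, -3)

T1 translate by (5, 1): (-4, -2) → (1, -1)
T2 reflect across y = 0: (1, -1) → (1, 1)
T3 scale by (1/2, 1): (1, 1) → (1/2, 1)
T4 scale by (3, -1): (1/2, 1) → (3/2, -1)
T5 shear: x ← x − 2·y: (3/2, -1) → (7/2, -1)
T6 scale by (3/2, 3): (7/2, -1) → (21/4, -3)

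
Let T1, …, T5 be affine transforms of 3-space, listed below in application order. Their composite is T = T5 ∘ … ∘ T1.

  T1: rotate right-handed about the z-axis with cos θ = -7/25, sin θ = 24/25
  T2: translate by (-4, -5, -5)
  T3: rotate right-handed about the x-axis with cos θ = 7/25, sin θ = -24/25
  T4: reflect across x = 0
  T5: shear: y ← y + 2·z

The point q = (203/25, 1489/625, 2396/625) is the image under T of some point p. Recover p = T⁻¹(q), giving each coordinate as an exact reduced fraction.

T1 = [-7/25 -24/25 0 0; 24/25 -7/25 0 0; 0 0 1 0; 0 0 0 1]
T2·T1 = [-7/25 -24/25 0 -4; 24/25 -7/25 0 -5; 0 0 1 -5; 0 0 0 1]
T3·…·T1 = [-7/25 -24/25 0 -4; 168/625 -49/625 24/25 -31/5; -576/625 168/625 7/25 17/5; 0 0 0 1]
T4·…·T1 = [7/25 24/25 0 4; 168/625 -49/625 24/25 -31/5; -576/625 168/625 7/25 17/5; 0 0 0 1]
T5·…·T1 = [7/25 24/25 0 4; -984/625 287/625 38/25 3/5; -576/625 168/625 7/25 17/5; 0 0 0 1]
det M = -1; M⁻¹ = [7/25 168/625 -912/625 92/25; 24/25 -49/625 266/625 -131/25; 0 24/25 -41/25 5; 0 0 0 1]
M⁻¹ · (203/25, 1489/625, 2396/625)ᵀ = (1, 4, 1)ᵀ

p = (1, 4, 1)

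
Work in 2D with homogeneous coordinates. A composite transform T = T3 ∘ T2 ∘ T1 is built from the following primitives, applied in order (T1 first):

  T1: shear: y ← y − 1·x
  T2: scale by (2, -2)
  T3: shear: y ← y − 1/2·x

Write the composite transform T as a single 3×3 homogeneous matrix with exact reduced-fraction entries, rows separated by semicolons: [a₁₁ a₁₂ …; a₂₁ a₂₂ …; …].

T1 = [1 0 0; -1 1 0; 0 0 1]
T2·T1 = [2 0 0; 2 -2 0; 0 0 1]
T3·…·T1 = [2 0 0; 1 -2 0; 0 0 1]

T = [2 0 0; 1 -2 0; 0 0 1]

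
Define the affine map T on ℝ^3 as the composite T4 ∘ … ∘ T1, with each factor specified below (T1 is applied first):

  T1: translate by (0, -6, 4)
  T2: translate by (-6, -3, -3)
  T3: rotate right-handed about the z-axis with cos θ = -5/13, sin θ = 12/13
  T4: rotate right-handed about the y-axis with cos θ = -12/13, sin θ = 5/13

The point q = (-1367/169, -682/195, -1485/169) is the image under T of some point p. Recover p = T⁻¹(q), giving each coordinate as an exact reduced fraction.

T1 = [1 0 0 0; 0 1 0 -6; 0 0 1 4; 0 0 0 1]
T2·T1 = [1 0 0 -6; 0 1 0 -9; 0 0 1 1; 0 0 0 1]
T3·…·T1 = [-5/13 -12/13 0 138/13; 12/13 -5/13 0 -27/13; 0 0 1 1; 0 0 0 1]
T4·…·T1 = [60/169 144/169 5/13 -1591/169; 12/13 -5/13 0 -27/13; 25/169 60/169 -12/13 -846/169; 0 0 0 1]
det M = 1; M⁻¹ = [60/169 12/13 25/169 6; 144/169 -5/13 60/169 9; 5/13 0 -12/13 -1; 0 0 0 1]
M⁻¹ · (-1367/169, -682/195, -1485/169)ᵀ = (-7/5, 1/3, 4)ᵀ

p = (-7/5, 1/3, 4)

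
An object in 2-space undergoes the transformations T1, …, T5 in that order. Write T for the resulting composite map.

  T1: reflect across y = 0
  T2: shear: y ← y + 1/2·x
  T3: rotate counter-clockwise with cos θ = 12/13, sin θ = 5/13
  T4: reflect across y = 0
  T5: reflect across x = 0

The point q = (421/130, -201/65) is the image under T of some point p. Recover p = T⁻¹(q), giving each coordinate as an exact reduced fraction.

T1 = [1 0 0; 0 -1 0; 0 0 1]
T2·T1 = [1 0 0; 1/2 -1 0; 0 0 1]
T3·…·T1 = [19/26 5/13 0; 11/13 -12/13 0; 0 0 1]
T4·…·T1 = [19/26 5/13 0; -11/13 12/13 0; 0 0 1]
T5·…·T1 = [-19/26 -5/13 0; -11/13 12/13 0; 0 0 1]
det M = -1; M⁻¹ = [-12/13 -5/13 0; -11/13 19/26 0; 0 0 1]
M⁻¹ · (421/130, -201/65)ᵀ = (-9/5, -5)ᵀ

p = (-9/5, -5)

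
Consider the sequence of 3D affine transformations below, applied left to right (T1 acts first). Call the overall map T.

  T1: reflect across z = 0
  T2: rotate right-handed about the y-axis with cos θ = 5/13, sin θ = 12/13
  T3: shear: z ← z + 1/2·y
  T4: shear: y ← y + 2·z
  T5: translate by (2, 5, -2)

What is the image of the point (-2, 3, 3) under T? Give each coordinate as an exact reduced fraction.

T(p) = (-20/13, 161/13, 5/26)

T1 reflect across z = 0: (-2, 3, 3) → (-2, 3, -3)
T2 rotate right-handed about the y-axis with cos θ = 5/13, sin θ = 12/13: (-2, 3, -3) → (-46/13, 3, 9/13)
T3 shear: z ← z + 1/2·y: (-46/13, 3, 9/13) → (-46/13, 3, 57/26)
T4 shear: y ← y + 2·z: (-46/13, 3, 57/26) → (-46/13, 96/13, 57/26)
T5 translate by (2, 5, -2): (-46/13, 96/13, 57/26) → (-20/13, 161/13, 5/26)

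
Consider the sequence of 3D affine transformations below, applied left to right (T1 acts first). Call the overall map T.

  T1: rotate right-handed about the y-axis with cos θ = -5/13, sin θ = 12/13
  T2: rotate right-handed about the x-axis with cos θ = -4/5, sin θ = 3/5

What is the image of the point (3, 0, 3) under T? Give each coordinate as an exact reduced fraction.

T1 rotate right-handed about the y-axis with cos θ = -5/13, sin θ = 12/13: (3, 0, 3) → (21/13, 0, -51/13)
T2 rotate right-handed about the x-axis with cos θ = -4/5, sin θ = 3/5: (21/13, 0, -51/13) → (21/13, 153/65, 204/65)

T(p) = (21/13, 153/65, 204/65)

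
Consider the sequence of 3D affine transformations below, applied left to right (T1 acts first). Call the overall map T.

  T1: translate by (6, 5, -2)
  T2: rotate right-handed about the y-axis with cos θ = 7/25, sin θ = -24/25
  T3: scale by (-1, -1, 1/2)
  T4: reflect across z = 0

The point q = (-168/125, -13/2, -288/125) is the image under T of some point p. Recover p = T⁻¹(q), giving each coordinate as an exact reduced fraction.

p = (-6/5, 3/2, 2)

T1 = [1 0 0 6; 0 1 0 5; 0 0 1 -2; 0 0 0 1]
T2·T1 = [7/25 0 -24/25 18/5; 0 1 0 5; 24/25 0 7/25 26/5; 0 0 0 1]
T3·…·T1 = [-7/25 0 24/25 -18/5; 0 -1 0 -5; 12/25 0 7/50 13/5; 0 0 0 1]
T4·…·T1 = [-7/25 0 24/25 -18/5; 0 -1 0 -5; -12/25 0 -7/50 -13/5; 0 0 0 1]
det M = -1/2; M⁻¹ = [-7/25 0 -48/25 -6; 0 -1 0 -5; 24/25 0 -14/25 2; 0 0 0 1]
M⁻¹ · (-168/125, -13/2, -288/125)ᵀ = (-6/5, 3/2, 2)ᵀ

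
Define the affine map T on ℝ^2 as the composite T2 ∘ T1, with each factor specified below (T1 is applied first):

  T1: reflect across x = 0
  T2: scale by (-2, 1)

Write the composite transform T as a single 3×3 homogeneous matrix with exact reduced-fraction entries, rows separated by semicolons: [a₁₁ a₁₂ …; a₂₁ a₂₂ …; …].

T = [2 0 0; 0 1 0; 0 0 1]

T1 = [-1 0 0; 0 1 0; 0 0 1]
T2·T1 = [2 0 0; 0 1 0; 0 0 1]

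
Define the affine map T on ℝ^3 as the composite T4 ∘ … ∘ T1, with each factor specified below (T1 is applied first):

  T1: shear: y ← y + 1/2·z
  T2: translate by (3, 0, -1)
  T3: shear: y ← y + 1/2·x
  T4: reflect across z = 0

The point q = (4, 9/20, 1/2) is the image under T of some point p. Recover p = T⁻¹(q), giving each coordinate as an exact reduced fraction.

p = (1, -9/5, 1/2)

T1 = [1 0 0 0; 0 1 1/2 0; 0 0 1 0; 0 0 0 1]
T2·T1 = [1 0 0 3; 0 1 1/2 0; 0 0 1 -1; 0 0 0 1]
T3·…·T1 = [1 0 0 3; 1/2 1 1/2 3/2; 0 0 1 -1; 0 0 0 1]
T4·…·T1 = [1 0 0 3; 1/2 1 1/2 3/2; 0 0 -1 1; 0 0 0 1]
det M = -1; M⁻¹ = [1 0 0 -3; -1/2 1 1/2 -1/2; 0 0 -1 1; 0 0 0 1]
M⁻¹ · (4, 9/20, 1/2)ᵀ = (1, -9/5, 1/2)ᵀ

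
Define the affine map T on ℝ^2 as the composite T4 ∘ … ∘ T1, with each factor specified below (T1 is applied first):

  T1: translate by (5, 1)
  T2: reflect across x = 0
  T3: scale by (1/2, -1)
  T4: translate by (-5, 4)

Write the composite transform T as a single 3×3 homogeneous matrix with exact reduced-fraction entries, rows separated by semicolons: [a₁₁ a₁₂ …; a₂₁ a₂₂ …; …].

T = [-1/2 0 -15/2; 0 -1 3; 0 0 1]

T1 = [1 0 5; 0 1 1; 0 0 1]
T2·T1 = [-1 0 -5; 0 1 1; 0 0 1]
T3·…·T1 = [-1/2 0 -5/2; 0 -1 -1; 0 0 1]
T4·…·T1 = [-1/2 0 -15/2; 0 -1 3; 0 0 1]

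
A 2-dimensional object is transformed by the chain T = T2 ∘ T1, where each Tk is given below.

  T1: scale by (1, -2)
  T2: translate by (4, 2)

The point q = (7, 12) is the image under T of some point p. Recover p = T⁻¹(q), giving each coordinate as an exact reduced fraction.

p = (3, -5)

T1 = [1 0 0; 0 -2 0; 0 0 1]
T2·T1 = [1 0 4; 0 -2 2; 0 0 1]
det M = -2; M⁻¹ = [1 0 -4; 0 -1/2 1; 0 0 1]
M⁻¹ · (7, 12)ᵀ = (3, -5)ᵀ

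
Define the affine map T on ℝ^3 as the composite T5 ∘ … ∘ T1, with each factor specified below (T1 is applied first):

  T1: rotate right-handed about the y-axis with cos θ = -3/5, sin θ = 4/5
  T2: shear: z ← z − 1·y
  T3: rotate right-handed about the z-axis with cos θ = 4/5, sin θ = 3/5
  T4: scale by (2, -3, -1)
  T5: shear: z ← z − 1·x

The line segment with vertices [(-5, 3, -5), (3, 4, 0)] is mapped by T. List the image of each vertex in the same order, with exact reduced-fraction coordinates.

T1 rotate right-handed about the y-axis with cos θ = -3/5, sin θ = 4/5: (-5, 3, -5) → (-1, 3, 7); (3, 4, 0) → (-9/5, 4, -12/5)
T2 shear: z ← z − 1·y: (-1, 3, 7) → (-1, 3, 4); (-9/5, 4, -12/5) → (-9/5, 4, -32/5)
T3 rotate right-handed about the z-axis with cos θ = 4/5, sin θ = 3/5: (-1, 3, 4) → (-13/5, 9/5, 4); (-9/5, 4, -32/5) → (-96/25, 53/25, -32/5)
T4 scale by (2, -3, -1): (-13/5, 9/5, 4) → (-26/5, -27/5, -4); (-96/25, 53/25, -32/5) → (-192/25, -159/25, 32/5)
T5 shear: z ← z − 1·x: (-26/5, -27/5, -4) → (-26/5, -27/5, 6/5); (-192/25, -159/25, 32/5) → (-192/25, -159/25, 352/25)

image vertices: (-26/5, -27/5, 6/5), (-192/25, -159/25, 352/25)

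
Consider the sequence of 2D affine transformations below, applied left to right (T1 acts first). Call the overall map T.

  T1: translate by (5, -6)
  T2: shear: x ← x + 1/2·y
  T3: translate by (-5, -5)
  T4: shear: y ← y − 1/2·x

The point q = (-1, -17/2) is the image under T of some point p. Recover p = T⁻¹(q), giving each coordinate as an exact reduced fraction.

p = (1, 2)

T1 = [1 0 5; 0 1 -6; 0 0 1]
T2·T1 = [1 1/2 2; 0 1 -6; 0 0 1]
T3·…·T1 = [1 1/2 -3; 0 1 -11; 0 0 1]
T4·…·T1 = [1 1/2 -3; -1/2 3/4 -19/2; 0 0 1]
det M = 1; M⁻¹ = [3/4 -1/2 -5/2; 1/2 1 11; 0 0 1]
M⁻¹ · (-1, -17/2)ᵀ = (1, 2)ᵀ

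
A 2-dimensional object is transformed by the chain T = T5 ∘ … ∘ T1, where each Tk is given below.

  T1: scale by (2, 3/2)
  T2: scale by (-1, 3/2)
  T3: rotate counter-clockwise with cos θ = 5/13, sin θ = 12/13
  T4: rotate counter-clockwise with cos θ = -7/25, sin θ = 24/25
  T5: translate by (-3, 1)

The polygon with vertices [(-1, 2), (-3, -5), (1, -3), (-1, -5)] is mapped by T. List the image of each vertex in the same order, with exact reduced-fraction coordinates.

T1 scale by (2, 3/2): (-1, 2) → (-2, 3); (-3, -5) → (-6, -15/2); (1, -3) → (2, -9/2); (-1, -5) → (-2, -15/2)
T2 scale by (-1, 3/2): (-2, 3) → (2, 9/2); (-6, -15/2) → (6, -45/4); (2, -9/2) → (-2, -27/4); (-2, -15/2) → (2, -45/4)
T3 rotate counter-clockwise with cos θ = 5/13, sin θ = 12/13: (2, 9/2) → (-44/13, 93/26); (6, -45/4) → (165/13, 63/52); (-2, -27/4) → (71/13, -231/52); (2, -45/4) → (145/13, -129/52)
T4 rotate counter-clockwise with cos θ = -7/25, sin θ = 24/25: (-44/13, 93/26) → (-808/325, -2763/650); (165/13, 63/52) → (-1533/325, 15399/1300); (71/13, -231/52) → (889/325, 8433/1300); (145/13, -129/52) → (-241/325, 14823/1300)
T5 translate by (-3, 1): (-808/325, -2763/650) → (-1783/325, -2113/650); (-1533/325, 15399/1300) → (-2508/325, 16699/1300); (889/325, 8433/1300) → (-86/325, 9733/1300); (-241/325, 14823/1300) → (-1216/325, 16123/1300)

image vertices: (-1783/325, -2113/650), (-2508/325, 16699/1300), (-86/325, 9733/1300), (-1216/325, 16123/1300)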